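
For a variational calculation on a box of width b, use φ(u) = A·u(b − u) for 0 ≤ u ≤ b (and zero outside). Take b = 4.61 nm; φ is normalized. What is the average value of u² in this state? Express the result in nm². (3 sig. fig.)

⟨u²⟩ = ∫ u^2 |φ|² du over the full domain.
The ratio of the moment integral to the normalization integral gives ⟨u²⟩ = 2·b^2/7.
With b = 4.61, ⟨u^2⟩ = 6.072.

⟨u^2⟩ ≈ 6.07 nm^2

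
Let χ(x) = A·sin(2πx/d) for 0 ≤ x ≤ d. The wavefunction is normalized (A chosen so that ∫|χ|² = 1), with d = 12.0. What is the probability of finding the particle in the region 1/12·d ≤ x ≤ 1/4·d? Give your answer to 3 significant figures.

P ≈ 0.236

|χ|² is the probability density, so P = ∫_{1/12·d}^{1/4·d} |χ|² dx.
With A² fixed by ∫|χ|² = 1, i.e. A² = (d/2)^(−1), substitute and integrate.
In terms of u = x/d (A² and the length scale cancel between numerator and denominator), P = [∫_{1/12}^{1/4} sin(2·π·u)^2 du] / [∫_{0}^{1} sin(2·π·u)^2 du].
With ∫ sin(2·π·u)^2 du = u/2 - sin(4·π·u)/(8·π) + C, the region integral is √(3)/(16·π) + 1/12 and the full one is 1/2.
Evaluating gives P = (√(3)/8 + π/6)/π.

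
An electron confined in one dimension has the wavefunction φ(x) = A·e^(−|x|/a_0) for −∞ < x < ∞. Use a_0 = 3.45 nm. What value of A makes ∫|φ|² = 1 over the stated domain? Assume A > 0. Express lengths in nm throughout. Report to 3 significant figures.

We need A² ∫|f|² dx = 1, taking the integral from −∞ to ∞.
With ∫₀^∞ x^0 e^(−αx) dx = 0!/α^1, the integral (without the A² prefactor) comes out to a_0.
So A² = (a_0)^(−1).
Plugging in a_0 = 3.45 yields A = 0.5384.

A ≈ 0.538 nm^(-1/2)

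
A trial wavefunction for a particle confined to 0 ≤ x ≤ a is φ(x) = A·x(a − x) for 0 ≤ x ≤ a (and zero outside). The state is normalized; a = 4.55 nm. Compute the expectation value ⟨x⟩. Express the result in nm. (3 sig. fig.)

By definition ⟨x⟩ = ∫ x |φ(x)|² dx.
Expanding the polynomial and integrating term by term, the ratio of the moment integral to the normalization integral gives ⟨x⟩ = a/2.
With a = 4.55, ⟨x⟩ = 2.275.

⟨x⟩ ≈ 2.28 nm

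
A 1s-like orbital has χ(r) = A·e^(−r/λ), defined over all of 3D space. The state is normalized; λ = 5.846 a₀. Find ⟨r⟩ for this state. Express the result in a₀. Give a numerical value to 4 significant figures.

⟨r⟩ ≈ 8.769 a₀

By definition ⟨r⟩ = ∫ r |χ(r)|² 4πr² dr.
With ∫₀^∞ r^3 e^(−αr) dr = 3!/α^4, the ratio of the moment integral to the normalization integral gives ⟨r⟩ = 3·λ/2.
With λ = 5.846, ⟨r⟩ = 8.7690.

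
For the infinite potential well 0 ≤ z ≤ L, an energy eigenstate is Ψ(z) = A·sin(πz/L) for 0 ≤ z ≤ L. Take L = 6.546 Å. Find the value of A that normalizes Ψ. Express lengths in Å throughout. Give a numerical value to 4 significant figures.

The normalization condition is ∫|Ψ|² dz = 1 from 0 to L.
Using sin²θ = (1 − cos 2θ)/2, the integral (without the A² prefactor) comes out to L/2.
Substituting L = 6.546 gives A² = 0.30553, so A = 0.55275.

A ≈ 0.5527 Å^(-1/2)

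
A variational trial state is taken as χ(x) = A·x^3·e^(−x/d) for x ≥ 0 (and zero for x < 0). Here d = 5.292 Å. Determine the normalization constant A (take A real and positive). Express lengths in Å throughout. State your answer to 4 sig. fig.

Require ∫ |χ|² dx = 1 over the whole domain.
The integral (without the A² prefactor) comes out to 45·d^7/8.
So A² = (45·d^7/8)^(−1).
Substituting d = 5.292 gives A² = 0.0000015295, so A = 0.0012367.

A ≈ 0.001237 Å^(-7/2)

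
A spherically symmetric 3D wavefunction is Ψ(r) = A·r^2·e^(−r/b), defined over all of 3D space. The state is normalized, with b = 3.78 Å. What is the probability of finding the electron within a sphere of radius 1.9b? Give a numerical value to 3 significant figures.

P ≈ 0.0909

Integrate the radial probability density 4πr²|Ψ|² over r ≤ 1.9b.
Normalization gives A² = 1/(45·π·b^7/2).
Substituting u = r/b, A², 4π and the length scale all cancel in the ratio: P = ∫_{0}^{1.9} u^6·e^(-2·u) du / ∫_{0}^{∞} u^6·e^(-2·u) du.
Using ∫ u^6·e^(-2·u) du = -(4·u^6 + 12·u^5 + 30·u^4 + 60·u^3 + 90·u^2 + 90·u + 45)·e^(-2·u)/8, the numerator is ≈ 0.51127 and the denominator is 45/8.
Taking the ratio yields P = 0.09089.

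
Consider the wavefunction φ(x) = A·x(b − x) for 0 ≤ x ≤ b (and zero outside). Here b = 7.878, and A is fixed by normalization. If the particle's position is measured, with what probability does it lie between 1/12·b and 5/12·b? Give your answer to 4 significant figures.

P ≈ 0.3415

The probability is P = ∫ |φ|² dx over [1/12·b, 5/12·b].
The normalization integral ∫|φ|²dx over the whole domain equals b^5/30·A², and A² cancels in the ratio.
Let u = x/b; then A² and the length scale cancel, so P = ∫_{1/12}^{5/12} u^2·(1 - u)^2 du ÷ ∫_{0}^{1} u^2·(1 - u)^2 du.
With ∫ u^2·(1 - u)^2 du = u^3·(6·u^2 - 15·u + 10)/30 + C, the region integral is ≈ 0.0113844 and the full one is 1/30.
This works out to P = 0.34153.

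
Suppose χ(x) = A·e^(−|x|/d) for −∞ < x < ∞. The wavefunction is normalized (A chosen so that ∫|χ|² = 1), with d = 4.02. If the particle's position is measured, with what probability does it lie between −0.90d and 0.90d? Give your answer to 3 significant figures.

The probability is P = ∫ |χ|² dx over [−0.90d, 0.90d].
The normalization integral ∫|χ|²dx over the whole domain equals d·A², and A² cancels in the ratio.
By symmetry take twice the x ≥ 0 contribution in numerator and denominator; the 2's cancel. In terms of u = x/d (A² and the length scale cancel between numerator and denominator), P = [∫_{0}^{0.90} e^(-2·u) du] / [∫_{0}^{∞} e^(-2·u) du].
Using ∫ e^(-2·u) du = -e^(-2·u)/2, the numerator is 1/2 - e^(-9/5)/2 and the denominator is 1/2.
The result is P = 0.8347.

P ≈ 0.835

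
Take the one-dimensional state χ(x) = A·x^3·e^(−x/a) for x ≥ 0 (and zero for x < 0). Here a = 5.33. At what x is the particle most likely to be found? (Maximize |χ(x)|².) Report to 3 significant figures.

The maximum of |χ(x)|² occurs where its derivative vanishes.
This gives x = 3·a.
With a = 5.33, the most probable position is 15.99.

x ≈ 16.0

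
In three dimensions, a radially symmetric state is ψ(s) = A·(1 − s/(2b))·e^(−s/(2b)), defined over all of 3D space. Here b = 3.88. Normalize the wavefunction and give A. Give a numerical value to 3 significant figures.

A ≈ 0.0261

We need A² ∫|f|² 4πs² ds = 1, taking the integral from 0 to ∞.
In 3D with spherical symmetry the volume element is 4πs² ds.
Using ∫₀^∞ sⁿ e^(−αs) ds = n!/αⁿ⁺¹, the integral (without the A² prefactor) comes out to 8·π·b^3.
Substituting b = 3.88 gives A² = 0.0006812, so A = 0.02610.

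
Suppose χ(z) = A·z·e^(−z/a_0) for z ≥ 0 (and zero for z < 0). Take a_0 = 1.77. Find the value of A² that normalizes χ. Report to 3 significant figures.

A^2 ≈ 0.721

Normalization requires ∫|χ|² dz = 1, integrated from 0 to ∞.
The integral (without the A² prefactor) comes out to a_0^3/4.
Hence A² = 1/[a_0^3/4].
With a_0 = 1.77: A² = 0.7213 and A = 0.8493.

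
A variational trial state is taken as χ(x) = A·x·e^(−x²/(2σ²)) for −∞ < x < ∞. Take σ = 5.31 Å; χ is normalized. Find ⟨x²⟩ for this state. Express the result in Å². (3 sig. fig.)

The expectation value is the |χ|²-weighted average of x^2: ∫ x^2|χ|² dx.
With ∫_{−∞}^{∞} x^(2m) e^(−αx²) dx = (2m−1)!!·√π / (2^m α^(m+1/2)), since the A² factors cancel between numerator and denominator, ⟨x²⟩ = 3·σ^2/2.
Putting σ = 5.31 gives 42.29.

⟨x^2⟩ ≈ 42.3 Å^2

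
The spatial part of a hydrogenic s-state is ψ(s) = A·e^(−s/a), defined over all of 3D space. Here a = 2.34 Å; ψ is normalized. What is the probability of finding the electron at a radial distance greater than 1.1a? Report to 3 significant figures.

Integrate the radial probability density 4πs²|ψ|² over s > 1.1a.
The full normalization integral is A²·[π·a^3] = 1, fixing A².
In terms of u = s/a (A², 4π and the length scale all cancel between numerator and denominator), P = [∫_{1.1}^{∞} u^2·e^(-2·u) du] / [∫_{0}^{∞} u^2·e^(-2·u) du].
With ∫ u^2·e^(-2·u) du = -(2·u^2 + 2·u + 1)·e^(-2·u)/4 + C, the region integral is 281·e^(-11/5)/200 and the full one is 1/4.
Taking the ratio yields P = 0.6227.

P ≈ 0.623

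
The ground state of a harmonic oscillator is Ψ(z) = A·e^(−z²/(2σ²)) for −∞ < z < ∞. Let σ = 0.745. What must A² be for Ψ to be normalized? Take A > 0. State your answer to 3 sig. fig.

The normalization condition is ∫|Ψ|² dz = 1 from −∞ to ∞.
Differentiating ∫e^(−αz²) dz = √(π/α) under α to get the higher moments, with Ψ = A·e^(−z²/(2σ²)), the integral evaluates to A²·[√(π)·σ].
With σ = 0.745: A² = 0.7573 and A = 0.8702.

A^2 ≈ 0.757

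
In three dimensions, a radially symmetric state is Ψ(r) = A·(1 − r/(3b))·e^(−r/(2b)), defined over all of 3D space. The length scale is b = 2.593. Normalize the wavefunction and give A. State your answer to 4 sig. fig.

We need A² ∫|f|² 4πr² dr = 1, taking the integral from 0 to ∞.
The angular integral contributes 4π, leaving ∫₀^∞ r²|Ψ|² dr.
Carrying out the integral gives A² · 8·π·b^3/3.
Setting this equal to 1 gives A² = 1/(8·π·b^3/3).
Plugging in b = 2.593 yields A = 0.082744.

A ≈ 0.08274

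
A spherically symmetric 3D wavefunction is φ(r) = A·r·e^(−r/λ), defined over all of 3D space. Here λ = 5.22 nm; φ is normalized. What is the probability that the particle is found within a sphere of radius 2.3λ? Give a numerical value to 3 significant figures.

P ≈ 0.487

P = ∫ |φ|² 4πr² dr over r ≤ 2.3λ.
Normalization gives A² = 1/(3·π·λ^5).
Let u = r/λ; then A², 4π and the length scale all cancel, so P = ∫_{0}^{2.3} u^4·e^(-2·u) du ÷ ∫_{0}^{∞} u^4·e^(-2·u) du.
With ∫ u^4·e^(-2·u) du = -(u^4/2 + u^3 + 3·u^2/2 + 3·u/2 + 3/4)·e^(-2·u) + C, the region integral is ≈ 0.36507 and the full one is 3/4.
The region integral divided by the full integral gives P = 0.4868.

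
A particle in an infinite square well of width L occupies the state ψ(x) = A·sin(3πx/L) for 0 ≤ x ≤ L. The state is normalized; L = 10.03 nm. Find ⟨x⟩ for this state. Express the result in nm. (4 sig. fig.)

⟨x⟩ ≈ 5.015 nm

By definition ⟨x⟩ = ∫ x |ψ(x)|² dx.
Since the A² factors cancel between numerator and denominator, ⟨x⟩ = L/2.
Putting L = 10.03 gives 5.0150.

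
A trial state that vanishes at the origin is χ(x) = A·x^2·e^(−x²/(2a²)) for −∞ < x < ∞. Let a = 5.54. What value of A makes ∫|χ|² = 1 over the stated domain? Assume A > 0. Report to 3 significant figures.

The normalization condition is ∫|χ|² dx = 1 from −∞ to ∞.
With ∫_{−∞}^{∞} x^(2m) e^(−αx²) dx = (2m−1)!!·√π / (2^m α^(m+1/2)), carrying out the integral gives A² · 3·√(π)·a^5/4.
Substituting a = 5.54 gives A² = 0.0001442, so A = 0.01201.

A ≈ 0.0120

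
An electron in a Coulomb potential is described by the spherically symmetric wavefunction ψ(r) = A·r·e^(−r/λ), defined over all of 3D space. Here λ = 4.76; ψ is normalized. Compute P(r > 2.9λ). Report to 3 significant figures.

P ≈ 0.313

Integrate the radial probability density 4πr²|ψ|² over r > 2.9λ.
The full normalization integral is A²·[3·π·λ^5] = 1, fixing A².
Substituting u = r/λ, A², 4π and the length scale all cancel in the ratio: P = ∫_{2.9}^{∞} u^4·e^(-2·u) du / ∫_{0}^{∞} u^4·e^(-2·u) du.
Using ∫ u^4·e^(-2·u) du = -(u^4/2 + u^3 + 3·u^2/2 + 3·u/2 + 3/4)·e^(-2·u), the numerator is ≈ 0.23454 and the denominator is 3/4.
Taking the ratio yields P = 0.3127.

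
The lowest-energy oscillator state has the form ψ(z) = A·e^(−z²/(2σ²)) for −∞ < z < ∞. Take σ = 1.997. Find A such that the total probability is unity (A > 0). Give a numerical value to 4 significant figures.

We need A² ∫|f|² dz = 1, taking the integral from −∞ to ∞.
Using the Gaussian integral ∫_{−∞}^{∞} e^(−αz²) dz = √(π/α), carrying out the integral gives A² · √(π)·σ.
Hence A² = 1/[√(π)·σ].
Substituting σ = 1.997 gives A² = 0.28252, so A = 0.53152.

A ≈ 0.5315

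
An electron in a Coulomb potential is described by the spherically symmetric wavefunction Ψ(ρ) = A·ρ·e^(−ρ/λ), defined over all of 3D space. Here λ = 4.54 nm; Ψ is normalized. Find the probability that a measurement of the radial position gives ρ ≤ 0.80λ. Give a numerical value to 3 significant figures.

P = ∫ |Ψ|² 4πρ² dρ over ρ ≤ 0.80λ.
The full normalization integral is A²·[3·π·λ^5] = 1, fixing A².
Substituting u = ρ/λ, A², 4π and the length scale all cancel in the ratio: P = ∫_{0}^{0.80} u^4·e^(-2·u) du / ∫_{0}^{∞} u^4·e^(-2·u) du.
Using ∫ u^4·e^(-2·u) du = -(u^4/2 + u^3 + 3·u^2/2 + 3·u/2 + 3/4)·e^(-2·u), the numerator is 3/4 - 9067·e^(-8/5)/2500 and the denominator is 3/4.
This evaluates to P = 0.02368.

P ≈ 0.0237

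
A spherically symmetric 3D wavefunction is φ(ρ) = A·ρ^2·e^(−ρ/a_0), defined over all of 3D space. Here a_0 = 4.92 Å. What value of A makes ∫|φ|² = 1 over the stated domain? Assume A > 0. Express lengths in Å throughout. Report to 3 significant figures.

Require ∫ |φ|² 4πρ² dρ = 1 over the whole domain.
The angular integral contributes 4π, leaving ∫₀^∞ ρ²|φ|² dρ.
With ∫₀^∞ ρ^6 e^(−αρ) dρ = 6!/α^7, with φ = A·ρ^2·e^(−ρ/a_0), the integral evaluates to A²·[45·π·a_0^7/2].
So A² = (45·π·a_0^7/2)^(−1).
With a_0 = 4.92: A² = 2.027E-7 and A = 0.0004503.

A ≈ 0.000450 Å^(-7/2)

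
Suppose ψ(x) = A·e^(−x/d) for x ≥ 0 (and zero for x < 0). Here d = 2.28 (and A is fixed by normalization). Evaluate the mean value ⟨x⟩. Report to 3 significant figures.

⟨x⟩ ≈ 1.14

⟨x⟩ = ∫ x |ψ|² dx over the full domain.
Since the A² factors cancel between numerator and denominator, ⟨x⟩ = d/2.
With d = 2.28, ⟨x⟩ = 1.140.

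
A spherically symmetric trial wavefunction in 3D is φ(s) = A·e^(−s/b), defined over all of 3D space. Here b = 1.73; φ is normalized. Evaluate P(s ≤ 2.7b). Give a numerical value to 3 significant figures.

Integrate the radial probability density 4πs²|φ|² over s ≤ 2.7b.
The full normalization integral is A²·[π·b^3] = 1, fixing A².
Substituting u = s/b, A², 4π and the length scale all cancel in the ratio: P = ∫_{0}^{2.7} u^2·e^(-2·u) du / ∫_{0}^{∞} u^2·e^(-2·u) du.
With ∫ u^2·e^(-2·u) du = -(2·u^2 + 2·u + 1)·e^(-2·u)/4 + C, the region integral is 1/4 - 1049·e^(-27/5)/200 and the full one is 1/4.
This evaluates to P = 0.9052.

P ≈ 0.905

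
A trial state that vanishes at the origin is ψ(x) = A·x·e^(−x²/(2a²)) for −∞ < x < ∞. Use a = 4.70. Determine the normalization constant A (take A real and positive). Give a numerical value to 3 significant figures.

We need A² ∫|f|² dx = 1, taking the integral from −∞ to ∞.
With ∫_{−∞}^{∞} x^(2m) e^(−αx²) dx = (2m−1)!!·√π / (2^m α^(m+1/2)), carrying out the integral gives A² · √(π)·a^3/2.
Hence A² = 1/[√(π)·a^3/2].
Substituting a = 4.70 gives A² = 0.01087, so A = 0.1043.

A ≈ 0.104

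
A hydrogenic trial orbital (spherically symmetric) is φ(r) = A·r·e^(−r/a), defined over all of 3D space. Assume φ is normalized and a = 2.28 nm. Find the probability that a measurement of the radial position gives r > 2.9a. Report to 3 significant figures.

P ≈ 0.313

Integrate the radial probability density 4πr²|φ|² over r > 2.9a.
Normalization gives A² = 1/(3·π·a^5).
Substituting u = r/a, A², 4π and the length scale all cancel in the ratio: P = ∫_{2.9}^{∞} u^4·e^(-2·u) du / ∫_{0}^{∞} u^4·e^(-2·u) du.
An antiderivative of u^4·e^(-2·u) is -(u^4/2 + u^3 + 3·u^2/2 + 3·u/2 + 3/4)·e^(-2·u); evaluating from 2.9 to ∞ gives ≈ 0.23454, while the full integral is 3/4.
Taking the ratio yields P = 0.3127.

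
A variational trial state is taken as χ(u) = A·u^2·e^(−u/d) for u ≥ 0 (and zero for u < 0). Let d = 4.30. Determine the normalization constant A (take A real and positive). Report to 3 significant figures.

We need A² ∫|f|² du = 1, taking the integral from 0 to ∞.
With ∫₀^∞ u^4 e^(−αu) du = 4!/α^5, the integral (without the A² prefactor) comes out to 3·d^5/4.
With d = 4.30: A² = 0.0009070 and A = 0.03012.

A ≈ 0.0301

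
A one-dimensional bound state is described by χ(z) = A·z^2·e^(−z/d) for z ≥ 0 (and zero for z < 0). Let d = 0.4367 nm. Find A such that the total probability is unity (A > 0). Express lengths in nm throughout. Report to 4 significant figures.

A ≈ 9.162 nm^(-5/2)

Normalization requires ∫|χ|² dz = 1, integrated from 0 to ∞.
Recall ∫₀^∞ z^m e^(−z/β) dz = m!·β^(m+1), the integral (without the A² prefactor) comes out to 3·d^5/4.
So A² = (3·d^5/4)^(−1).
Substituting d = 0.4367 gives A² = 83.950, so A = 9.1624.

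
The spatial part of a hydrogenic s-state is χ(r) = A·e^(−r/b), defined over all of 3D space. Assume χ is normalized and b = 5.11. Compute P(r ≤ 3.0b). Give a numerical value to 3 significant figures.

P ≈ 0.938

P = ∫ |χ|² 4πr² dr over r ≤ 3.0b.
The full normalization integral is A²·[π·b^3] = 1, fixing A².
In terms of u = r/b (A², 4π and the length scale all cancel between numerator and denominator), P = [∫_{0}^{3.0} u^2·e^(-2·u) du] / [∫_{0}^{∞} u^2·e^(-2·u) du].
With ∫ u^2·e^(-2·u) du = -(2·u^2 + 2·u + 1)·e^(-2·u)/4 + C, the region integral is 1/4 - 25·e^(-6)/4 and the full one is 1/4.
This evaluates to P = 0.9380.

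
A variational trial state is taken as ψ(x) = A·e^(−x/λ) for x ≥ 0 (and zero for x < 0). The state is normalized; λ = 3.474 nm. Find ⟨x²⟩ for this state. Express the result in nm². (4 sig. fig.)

⟨x^2⟩ ≈ 6.034 nm^2

The expectation value is the |ψ|²-weighted average of x^2: ∫ x^2|ψ|² dx.
Using ∫₀^∞ xⁿ e^(−αx) dx = n!/αⁿ⁺¹, the ratio of the moment integral to the normalization integral gives ⟨x²⟩ = λ^2/2.
Putting λ = 3.474 gives 6.0343.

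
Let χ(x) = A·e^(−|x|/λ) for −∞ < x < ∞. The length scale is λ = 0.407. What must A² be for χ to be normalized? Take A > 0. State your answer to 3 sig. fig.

Require ∫ |χ|² dx = 1 over the whole domain.
Carrying out the integral gives A² · λ.
Substituting λ = 0.407 gives A² = 2.457, so A = 1.567.

A^2 ≈ 2.46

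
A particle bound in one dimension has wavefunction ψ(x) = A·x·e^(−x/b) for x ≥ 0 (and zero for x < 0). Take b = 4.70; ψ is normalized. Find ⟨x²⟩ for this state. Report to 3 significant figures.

⟨x²⟩ = ∫ x^2 |ψ|² dx over the full domain.
With ∫₀^∞ x^4 e^(−αx) dx = 4!/α^5, since the A² factors cancel between numerator and denominator, ⟨x²⟩ = 3·b^2.
With b = 4.70, ⟨x^2⟩ = 66.27.

⟨x^2⟩ ≈ 66.3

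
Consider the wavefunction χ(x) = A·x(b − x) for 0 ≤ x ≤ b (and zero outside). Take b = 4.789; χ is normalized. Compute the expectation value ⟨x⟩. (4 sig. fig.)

⟨x⟩ ≈ 2.395

⟨x⟩ = ∫ x |χ|² dx over the full domain.
The ratio of the moment integral to the normalization integral gives ⟨x⟩ = b/2.
With b = 4.789, ⟨x⟩ = 2.3945.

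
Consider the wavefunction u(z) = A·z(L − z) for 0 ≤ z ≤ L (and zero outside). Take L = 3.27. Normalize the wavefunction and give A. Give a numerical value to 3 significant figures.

We need A² ∫|f|² dz = 1, taking the integral from 0 to L.
Expanding the polynomial and integrating term by term, the integral (without the A² prefactor) comes out to L^5/30.
With L = 3.27: A² = 0.08024 and A = 0.2833.

A ≈ 0.283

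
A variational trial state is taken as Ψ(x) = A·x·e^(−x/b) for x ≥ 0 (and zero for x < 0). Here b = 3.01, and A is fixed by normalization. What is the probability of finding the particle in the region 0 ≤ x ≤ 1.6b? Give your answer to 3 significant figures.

The probability is P = ∫ |Ψ|² dx over [0, 1.6b].
With A² fixed by ∫|Ψ|² = 1, i.e. A² = (b^3/4)^(−1), substitute and integrate.
Let u = x/b; then A² and the length scale cancel, so P = ∫_{0}^{1.6} u^2·e^(-2·u) du ÷ ∫_{0}^{∞} u^2·e^(-2·u) du.
An antiderivative of u^2·e^(-2·u) is -(2·u^2 + 2·u + 1)·e^(-2·u)/4; evaluating from 0 to 1.6 gives 1/4 - 233·e^(-16/5)/100, while the full integral is 1/4.
Taking the ratio, P = 0.6201.

P ≈ 0.620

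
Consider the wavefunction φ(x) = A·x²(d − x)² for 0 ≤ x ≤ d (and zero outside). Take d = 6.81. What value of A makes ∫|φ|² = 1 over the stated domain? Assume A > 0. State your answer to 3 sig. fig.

We need A² ∫|f|² dx = 1, taking the integral from 0 to d.
Expanding the polynomial and integrating term by term, with φ = A·x²(d − x)², the integral evaluates to A²·[d^9/630].
Hence A² = 1/[d^9/630].
Plugging in d = 6.81 yields A = 0.004472.

A ≈ 0.00447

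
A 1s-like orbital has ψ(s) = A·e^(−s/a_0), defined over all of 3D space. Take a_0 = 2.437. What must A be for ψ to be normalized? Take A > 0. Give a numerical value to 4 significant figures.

A ≈ 0.1483

The normalization condition is ∫|ψ|² 4πs² ds = 1 from 0 to ∞.
In 3D with spherical symmetry the volume element is 4πs² ds.
With ψ = A·e^(−s/a_0), the integral evaluates to A²·[π·a_0^3].
Setting this equal to 1 gives A² = 1/(π·a_0^3).
Plugging in a_0 = 2.437 yields A = 0.14830.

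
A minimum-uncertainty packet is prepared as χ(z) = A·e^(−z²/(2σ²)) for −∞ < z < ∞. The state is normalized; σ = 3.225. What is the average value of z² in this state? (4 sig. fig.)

⟨z^2⟩ ≈ 5.200

The expectation value is the |χ|²-weighted average of z^2: ∫ z^2|χ|² dz.
Differentiating ∫e^(−αz²) dz = √(π/α) under α to get the higher moments, evaluating both integrals, ⟨z²⟩ = σ^2/2.
Putting σ = 3.225 gives 5.2003.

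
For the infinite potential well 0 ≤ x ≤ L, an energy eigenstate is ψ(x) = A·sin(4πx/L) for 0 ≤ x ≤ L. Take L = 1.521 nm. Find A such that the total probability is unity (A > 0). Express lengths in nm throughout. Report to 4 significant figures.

A ≈ 1.147 nm^(-1/2)

We need A² ∫|f|² dx = 1, taking the integral from 0 to L.
With ∫₀^L sin²(nπx/L) dx = L/2, with ψ = A·sin(4πx/L), the integral evaluates to A²·[L/2].
Setting this equal to 1 gives A² = 1/(L/2).
Plugging in L = 1.521 yields A = 1.1467.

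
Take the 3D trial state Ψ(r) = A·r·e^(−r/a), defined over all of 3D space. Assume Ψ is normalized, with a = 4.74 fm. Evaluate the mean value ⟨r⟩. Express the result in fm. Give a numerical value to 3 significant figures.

By definition ⟨r⟩ = ∫ r |Ψ(r)|² 4πr² dr.
Recall ∫₀^∞ r^m e^(−r/β) dr = m!·β^(m+1), evaluating both integrals, ⟨r⟩ = 5·a/2.
With a = 4.74, ⟨r⟩ = 11.85.

⟨r⟩ ≈ 11.9 fm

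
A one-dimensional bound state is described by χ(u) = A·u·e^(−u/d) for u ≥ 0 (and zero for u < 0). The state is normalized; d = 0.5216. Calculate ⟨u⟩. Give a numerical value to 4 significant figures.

⟨u⟩ ≈ 0.7824

⟨u⟩ = ∫ u |χ|² du over the full domain.
Recall ∫₀^∞ u^m e^(−u/β) du = m!·β^(m+1), since the A² factors cancel between numerator and denominator, ⟨u⟩ = 3·d/2.
Putting d = 0.5216 gives 0.78240.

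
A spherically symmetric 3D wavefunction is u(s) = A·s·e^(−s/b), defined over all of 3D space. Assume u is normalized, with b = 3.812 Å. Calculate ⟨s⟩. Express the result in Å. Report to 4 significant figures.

The expectation value is the |u|²-weighted average of s: ∫ s|u|² 4πs² ds.
With ∫₀^∞ s^5 e^(−αs) ds = 5!/α^6, since the A² factors cancel between numerator and denominator, ⟨s⟩ = 5·b/2.
Putting b = 3.812 gives 9.5300.

⟨s⟩ ≈ 9.530 Å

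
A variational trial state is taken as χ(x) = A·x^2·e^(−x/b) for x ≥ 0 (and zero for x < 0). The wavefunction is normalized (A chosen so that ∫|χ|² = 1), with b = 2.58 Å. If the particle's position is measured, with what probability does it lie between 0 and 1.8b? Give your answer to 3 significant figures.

The probability is P = ∫ |χ|² dx over [0, 1.8b].
The normalization integral ∫|χ|²dx over the whole domain equals 3·b^5/4·A², and A² cancels in the ratio.
Let u = x/b; then A² and the length scale cancel, so P = ∫_{0}^{1.8} u^4·e^(-2·u) du ÷ ∫_{0}^{∞} u^4·e^(-2·u) du.
An antiderivative of u^4·e^(-2·u) is -(u^4/2 + u^3 + 3·u^2/2 + 3·u/2 + 3/4)·e^(-2·u); evaluating from 0 to 1.8 gives ≈ 0.22017, while the full integral is 3/4.
Taking the ratio, P = 0.2936.

P ≈ 0.294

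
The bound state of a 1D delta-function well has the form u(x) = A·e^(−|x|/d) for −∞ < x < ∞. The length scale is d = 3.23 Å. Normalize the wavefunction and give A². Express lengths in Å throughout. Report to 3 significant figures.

A^2 ≈ 0.310 Å^(-1)

Require ∫ |u|² dx = 1 over the whole domain.
Carrying out the integral gives A² · d.
With d = 3.23: A² = 0.3096 and A = 0.5564.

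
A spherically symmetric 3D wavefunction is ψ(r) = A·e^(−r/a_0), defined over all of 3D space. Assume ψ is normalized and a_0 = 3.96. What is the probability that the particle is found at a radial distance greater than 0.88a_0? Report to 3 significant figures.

Integrate the radial probability density 4πr²|ψ|² over r > 0.88a_0.
A² is fixed by ∫₀^∞ 4πr²|ψ|² dr = 1, i.e. A² = (π·a_0^3)^(−1).
Let u = r/a_0; then A², 4π and the length scale all cancel, so P = ∫_{0.88}^{∞} u^2·e^(-2·u) du ÷ ∫_{0}^{∞} u^2·e^(-2·u) du.
With ∫ u^2·e^(-2·u) du = -(2·u^2 + 2·u + 1)·e^(-2·u)/4 + C, the region integral is 2693·e^(-44/25)/2500 and the full one is 1/4.
Taking the ratio yields P = 0.7413.

P ≈ 0.741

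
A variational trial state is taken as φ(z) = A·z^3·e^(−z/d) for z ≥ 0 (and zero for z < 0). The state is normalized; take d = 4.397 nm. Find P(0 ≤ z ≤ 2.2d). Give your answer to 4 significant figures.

P ≈ 0.1564

P = ∫_{0}^{2.2d} |φ(z)|² dz.
With A² fixed by ∫|φ|² = 1, i.e. A² = (45·d^7/8)^(−1), substitute and integrate.
In terms of u = z/d (A² and the length scale cancel between numerator and denominator), P = [∫_{0}^{2.2} u^6·e^(-2·u) du] / [∫_{0}^{∞} u^6·e^(-2·u) du].
With ∫ u^6·e^(-2·u) du = -(4·u^6 + 12·u^5 + 30·u^4 + 60·u^3 + 90·u^2 + 90·u + 45)·e^(-2·u)/8 + C, the region integral is ≈ 0.879496 and the full one is 45/8.
The result is P = 0.15635.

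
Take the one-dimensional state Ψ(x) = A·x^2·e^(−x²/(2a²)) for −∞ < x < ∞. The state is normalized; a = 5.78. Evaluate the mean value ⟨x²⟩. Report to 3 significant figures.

⟨x^2⟩ ≈ 83.5

By definition ⟨x²⟩ = ∫ x^2 |Ψ(x)|² dx.
The ratio of the moment integral to the normalization integral gives ⟨x²⟩ = 5·a^2/2.
Putting a = 5.78 gives 83.52.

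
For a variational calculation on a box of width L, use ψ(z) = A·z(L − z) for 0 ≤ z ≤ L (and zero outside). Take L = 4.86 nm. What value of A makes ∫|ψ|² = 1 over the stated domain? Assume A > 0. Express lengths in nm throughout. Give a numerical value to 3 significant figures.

A ≈ 0.105 nm^(-5/2)

Require ∫ |ψ|² dz = 1 over the whole domain.
∫|ψ|² dz = A²·(L^5/30).
Setting this equal to 1 gives A² = 1/(L^5/30).
Substituting L = 4.86 gives A² = 0.01106, so A = 0.1052.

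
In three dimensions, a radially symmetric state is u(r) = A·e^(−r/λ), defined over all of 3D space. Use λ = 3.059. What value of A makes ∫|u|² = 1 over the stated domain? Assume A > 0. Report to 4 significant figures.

We need A² ∫|f|² 4πr² dr = 1, taking the integral from 0 to ∞.
Recall ∫₀^∞ r^m e^(−r/β) dr = m!·β^(m+1), the integral (without the A² prefactor) comes out to π·λ^3.
So A² = (π·λ^3)^(−1).
Substituting λ = 3.059 gives A² = 0.011120, so A = 0.10545.

A ≈ 0.1055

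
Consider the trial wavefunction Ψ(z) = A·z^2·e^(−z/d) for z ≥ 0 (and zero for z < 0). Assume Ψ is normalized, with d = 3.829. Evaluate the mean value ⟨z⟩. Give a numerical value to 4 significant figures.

⟨z⟩ ≈ 9.573

⟨z⟩ = ∫ z |Ψ|² dz over the full domain.
Since the A² factors cancel between numerator and denominator, ⟨z⟩ = 5·d/2.
With d = 3.829, ⟨z⟩ = 9.5725.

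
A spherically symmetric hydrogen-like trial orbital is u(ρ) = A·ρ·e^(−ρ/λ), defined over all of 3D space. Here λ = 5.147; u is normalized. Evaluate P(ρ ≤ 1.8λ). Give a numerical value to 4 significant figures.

Integrate the radial probability density 4πρ²|u|² over ρ ≤ 1.8λ.
The full normalization integral is A²·[3·π·λ^5] = 1, fixing A².
Let t = ρ/λ; then A², 4π and the length scale all cancel, so P = ∫_{0}^{1.8} t^4·e^(-2·t) dt ÷ ∫_{0}^{∞} t^4·e^(-2·t) dt.
An antiderivative of t^4·e^(-2·t) is -(t^4/2 + t^3 + 3·t^2/2 + 3·t/2 + 3/4)·e^(-2·t); evaluating from 0 to 1.8 gives ≈ 0.220171, while the full integral is 3/4.
This evaluates to P = 0.29356.

P ≈ 0.2936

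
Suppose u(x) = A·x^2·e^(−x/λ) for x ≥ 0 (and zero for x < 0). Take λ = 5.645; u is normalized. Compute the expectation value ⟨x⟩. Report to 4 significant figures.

⟨x⟩ ≈ 14.11

The expectation value is the |u|²-weighted average of x: ∫ x|u|² dx.
The ratio of the moment integral to the normalization integral gives ⟨x⟩ = 5·λ/2.
With λ = 5.645, ⟨x⟩ = 14.113.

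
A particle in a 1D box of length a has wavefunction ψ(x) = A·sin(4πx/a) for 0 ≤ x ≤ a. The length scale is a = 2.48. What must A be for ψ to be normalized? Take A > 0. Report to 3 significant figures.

Normalization requires ∫|ψ|² dx = 1, integrated from 0 to a.
∫|ψ|² dx = A²·(a/2).
Hence A² = 1/[a/2].
With a = 2.48: A² = 0.8065 and A = 0.8980.

A ≈ 0.898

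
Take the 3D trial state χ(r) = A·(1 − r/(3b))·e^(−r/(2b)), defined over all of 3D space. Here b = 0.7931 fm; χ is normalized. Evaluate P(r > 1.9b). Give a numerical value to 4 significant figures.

P ≈ 0.6866

P = ∫ |χ|² 4πr² dr over r > 1.9b.
The full normalization integral is A²·[8·π·b^3/3] = 1, fixing A².
Let u = r/b; then A², 4π and the length scale all cancel, so P = ∫_{1.9}^{∞} u^2·(1 - u/3)^2·e^(-u) du ÷ ∫_{0}^{∞} u^2·(1 - u/3)^2·e^(-u) du.
An antiderivative of u^2·(1 - u/3)^2·e^(-u) is (-u^4 + 2·u^3 - 3·u^2 - 6·u - 6)·e^(-u)/9; evaluating from 1.9 to ∞ gives ≈ 0.457748, while the full integral is 2/3.
The region integral divided by the full integral gives P = 0.68662.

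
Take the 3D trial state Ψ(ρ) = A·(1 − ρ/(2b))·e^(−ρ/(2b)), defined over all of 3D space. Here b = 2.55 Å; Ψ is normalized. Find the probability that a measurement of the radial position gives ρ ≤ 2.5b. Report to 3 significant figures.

P = ∫ |Ψ|² 4πρ² dρ over ρ ≤ 2.5b.
The full normalization integral is A²·[8·π·b^3] = 1, fixing A².
In terms of u = ρ/b (A², 4π and the length scale all cancel between numerator and denominator), P = [∫_{0}^{2.5} u^2·(1 - u/2)^2·e^(-u) du] / [∫_{0}^{∞} u^2·(1 - u/2)^2·e^(-u) du].
Using ∫ u^2·(1 - u/2)^2·e^(-u) du = -(u^4/4 + u^2 + 2·u + 2)·e^(-u), the numerator is 2 - 1473·e^(-5/2)/64 and the denominator is 2.
Taking the ratio yields P = 0.05538.

P ≈ 0.0554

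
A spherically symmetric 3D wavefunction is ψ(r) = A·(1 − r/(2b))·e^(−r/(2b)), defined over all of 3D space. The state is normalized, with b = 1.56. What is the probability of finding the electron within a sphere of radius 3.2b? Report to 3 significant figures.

With dV = 4πr²dr, the probability is ∫|ψ|² dV over r ≤ 3.2b.
The full normalization integral is A²·[8·π·b^3] = 1, fixing A².
Substituting u = r/b, A², 4π and the length scale all cancel in the ratio: P = ∫_{0}^{3.2} u^2·(1 - u/2)^2·e^(-u) du / ∫_{0}^{∞} u^2·(1 - u/2)^2·e^(-u) du.
An antiderivative of u^2·(1 - u/2)^2·e^(-u) is -(u^4/4 + u^2 + 2·u + 2)·e^(-u); evaluating from 0 to 3.2 gives ≈ 0.17164, while the full integral is 2.
Taking the ratio yields P = 0.08582.

P ≈ 0.0858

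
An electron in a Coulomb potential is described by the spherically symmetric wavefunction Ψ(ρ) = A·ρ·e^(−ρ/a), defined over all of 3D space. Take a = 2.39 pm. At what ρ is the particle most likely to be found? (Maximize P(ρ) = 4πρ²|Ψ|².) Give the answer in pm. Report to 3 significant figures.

Set d/dρ [P(ρ) = 4πρ²|Ψ|²] = 0 and solve for ρ > 0.
This gives ρ = 2·a.
With a = 2.39, the most probable radial distance is 4.780 pm.

ρ ≈ 4.78 pm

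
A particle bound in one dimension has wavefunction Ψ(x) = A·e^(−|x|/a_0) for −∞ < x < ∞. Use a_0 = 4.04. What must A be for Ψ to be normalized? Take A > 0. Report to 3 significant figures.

A ≈ 0.498

Normalization requires ∫|Ψ|² dx = 1, integrated from −∞ to ∞.
With Ψ = A·e^(−|x|/a_0), the integral evaluates to A²·[a_0].
So A² = (a_0)^(−1).
Substituting a_0 = 4.04 gives A² = 0.2475, so A = 0.4975.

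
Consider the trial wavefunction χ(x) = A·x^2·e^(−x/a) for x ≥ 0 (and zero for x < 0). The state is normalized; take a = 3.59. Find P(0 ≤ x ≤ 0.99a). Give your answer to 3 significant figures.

P = ∫_{0}^{0.99a} |χ(x)|² dx.
Since A² = 1/(3·a^5/4), this is the region integral divided by the full normalization integral.
In terms of u = x/a (A² and the length scale cancel between numerator and denominator), P = [∫_{0}^{0.99} u^4·e^(-2·u) du] / [∫_{0}^{∞} u^4·e^(-2·u) du].
With ∫ u^4·e^(-2·u) du = -(u^4/2 + u^3 + 3·u^2/2 + 3·u/2 + 3/4)·e^(-2·u) + C, the region integral is ≈ 0.038150 and the full one is 3/4.
Taking the ratio, P = 0.05087.

P ≈ 0.0509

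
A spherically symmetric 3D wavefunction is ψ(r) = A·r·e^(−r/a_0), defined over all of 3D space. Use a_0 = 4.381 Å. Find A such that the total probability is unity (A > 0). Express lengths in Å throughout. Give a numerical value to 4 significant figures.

A ≈ 0.008108 Å^(-5/2)

Normalization requires ∫|ψ|² 4πr² dr = 1, integrated from 0 to ∞.
(Spherical symmetry: dV = 4πr² dr.)
Recall ∫₀^∞ r^m e^(−r/β) dr = m!·β^(m+1), with ψ = A·r·e^(−r/a_0), the integral evaluates to A²·[3·π·a_0^5].
So A² = (3·π·a_0^5)^(−1).
Plugging in a_0 = 4.381 yields A = 0.0081083.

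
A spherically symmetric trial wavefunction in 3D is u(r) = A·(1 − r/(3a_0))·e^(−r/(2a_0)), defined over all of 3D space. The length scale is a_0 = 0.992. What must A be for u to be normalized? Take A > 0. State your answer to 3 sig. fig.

Normalization requires ∫|u|² 4πr² dr = 1, integrated from 0 to ∞.
With ∫₀^∞ r^4 e^(−αr) dr = 4!/α^5, the integral (without the A² prefactor) comes out to 8·π·a_0^3/3.
Hence A² = 1/[8·π·a_0^3/3].
With a_0 = 0.992: A² = 0.1223 and A = 0.3497.

A ≈ 0.350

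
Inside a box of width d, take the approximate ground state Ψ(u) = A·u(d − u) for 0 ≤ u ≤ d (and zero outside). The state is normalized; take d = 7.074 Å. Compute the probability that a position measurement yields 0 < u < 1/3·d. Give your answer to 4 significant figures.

The probability is P = ∫ |Ψ|² du over [0, 1/3·d].
Since A² = 1/(d^5/30), this is the region integral divided by the full normalization integral.
In terms of t = u/d (A² and the length scale cancel between numerator and denominator), P = [∫_{0}^{1/3} t^2·(1 - t)^2 dt] / [∫_{0}^{1} t^2·(1 - t)^2 dt].
With ∫ t^2·(1 - t)^2 dt = t^3·(6·t^2 - 15·t + 10)/30 + C, the region integral is 17/2430 and the full one is 1/30.
Taking the ratio, P = 17/81.

P ≈ 0.2099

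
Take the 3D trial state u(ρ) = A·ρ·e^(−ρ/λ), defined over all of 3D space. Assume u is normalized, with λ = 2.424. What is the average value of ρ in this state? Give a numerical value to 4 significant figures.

By definition ⟨ρ⟩ = ∫ ρ |u(ρ)|² 4πρ² dρ.
Using ∫₀^∞ ρⁿ e^(−αρ) dρ = n!/αⁿ⁺¹, since the A² factors cancel between numerator and denominator, ⟨ρ⟩ = 5·λ/2.
Putting λ = 2.424 gives 6.0600.

⟨ρ⟩ ≈ 6.060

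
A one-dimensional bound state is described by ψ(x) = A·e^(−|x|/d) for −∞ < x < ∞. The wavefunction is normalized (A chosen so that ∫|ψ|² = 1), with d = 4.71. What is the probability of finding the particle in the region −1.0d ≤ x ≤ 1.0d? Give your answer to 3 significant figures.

|ψ|² is the probability density, so P = ∫_{−1.0d}^{1.0d} |ψ|² dx.
Since A² = 1/(d), this is the region integral divided by the full normalization integral.
Both integrals are even about x = 0, so only the x ≥ 0 halves are needed (the factors of 2 cancel). In terms of u = x/d (A² and the length scale cancel between numerator and denominator), P = [∫_{0}^{1.0} e^(-2·u) du] / [∫_{0}^{∞} e^(-2·u) du].
Using ∫ e^(-2·u) du = -e^(-2·u)/2, the numerator is 1/2 - e^(-2)/2 and the denominator is 1/2.
Evaluating gives P = 0.8647.

P ≈ 0.865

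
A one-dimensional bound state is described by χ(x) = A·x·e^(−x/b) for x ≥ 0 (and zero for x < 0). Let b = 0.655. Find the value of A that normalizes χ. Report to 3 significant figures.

We need A² ∫|f|² dx = 1, taking the integral from 0 to ∞.
Recall ∫₀^∞ x^m e^(−x/β) dx = m!·β^(m+1), with χ = A·x·e^(−x/b), the integral evaluates to A²·[b^3/4].
Substituting b = 0.655 gives A² = 14.23, so A = 3.773.

A ≈ 3.77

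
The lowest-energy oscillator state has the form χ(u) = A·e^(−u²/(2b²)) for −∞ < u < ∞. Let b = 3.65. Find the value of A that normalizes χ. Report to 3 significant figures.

A ≈ 0.393

We need A² ∫|f|² du = 1, taking the integral from −∞ to ∞.
With χ = A·e^(−u²/(2b²)), the integral evaluates to A²·[√(π)·b].
Setting this equal to 1 gives A² = 1/(√(π)·b).
Plugging in b = 3.65 yields A = 0.3932.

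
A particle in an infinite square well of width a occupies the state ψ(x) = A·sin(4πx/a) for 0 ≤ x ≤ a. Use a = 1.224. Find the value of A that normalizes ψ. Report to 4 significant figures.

The normalization condition is ∫|ψ|² dx = 1 from 0 to a.
With ∫₀^a sin²(nπx/a) dx = a/2, carrying out the integral gives A² · a/2.
So A² = (a/2)^(−1).
With a = 1.224: A² = 1.6340 and A = 1.2783.

A ≈ 1.278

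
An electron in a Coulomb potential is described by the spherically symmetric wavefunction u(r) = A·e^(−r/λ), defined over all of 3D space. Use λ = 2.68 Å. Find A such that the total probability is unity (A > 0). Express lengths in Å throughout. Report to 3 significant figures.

Normalization requires ∫|u|² 4πr² dr = 1, integrated from 0 to ∞.
(Spherical symmetry: dV = 4πr² dr.)
Using ∫₀^∞ rⁿ e^(−αr) dr = n!/αⁿ⁺¹, ∫|u|² 4πr² dr = A²·(π·λ^3).
So A² = (π·λ^3)^(−1).
Plugging in λ = 2.68 yields A = 0.1286.

A ≈ 0.129 Å^(-3/2)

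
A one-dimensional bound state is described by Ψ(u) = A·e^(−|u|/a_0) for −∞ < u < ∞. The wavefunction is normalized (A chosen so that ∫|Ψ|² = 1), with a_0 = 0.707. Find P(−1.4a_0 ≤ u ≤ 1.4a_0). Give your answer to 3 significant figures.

The probability is P = ∫ |Ψ|² du over [−1.4a_0, 1.4a_0].
The normalization integral ∫|Ψ|²du over the whole domain equals a_0·A², and A² cancels in the ratio.
By symmetry take twice the u ≥ 0 contribution in numerator and denominator; the 2's cancel. Substituting t = u/a_0, A² and the length scale cancel in the ratio: P = ∫_{0}^{1.4} e^(-2·t) dt / ∫_{0}^{∞} e^(-2·t) dt.
Using ∫ e^(-2·t) dt = -e^(-2·t)/2, the numerator is 1/2 - e^(-14/5)/2 and the denominator is 1/2.
Taking the ratio, P = 0.9392.

P ≈ 0.939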